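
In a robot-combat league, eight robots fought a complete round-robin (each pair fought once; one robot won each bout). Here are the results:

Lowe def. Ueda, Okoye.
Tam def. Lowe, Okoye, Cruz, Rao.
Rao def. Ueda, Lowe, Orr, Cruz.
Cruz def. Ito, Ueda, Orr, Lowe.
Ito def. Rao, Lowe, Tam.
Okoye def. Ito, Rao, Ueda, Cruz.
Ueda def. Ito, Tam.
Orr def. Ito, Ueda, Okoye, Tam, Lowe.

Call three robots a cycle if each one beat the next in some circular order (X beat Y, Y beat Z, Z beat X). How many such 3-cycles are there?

Win totals: Orr 5, Ueda 2, Lowe 2, Okoye 4, Ito 3, Cruz 4, Rao 4, Tam 4.
A robot with w wins dominates both others in C(w,2) triples; summing gives 10 + 1 + 1 + 6 + 3 + 6 + 6 + 6 = 39 transitive triples.
Total triples C(8,3) = 56, so cyclic triples = 56 − 39 = 17.

17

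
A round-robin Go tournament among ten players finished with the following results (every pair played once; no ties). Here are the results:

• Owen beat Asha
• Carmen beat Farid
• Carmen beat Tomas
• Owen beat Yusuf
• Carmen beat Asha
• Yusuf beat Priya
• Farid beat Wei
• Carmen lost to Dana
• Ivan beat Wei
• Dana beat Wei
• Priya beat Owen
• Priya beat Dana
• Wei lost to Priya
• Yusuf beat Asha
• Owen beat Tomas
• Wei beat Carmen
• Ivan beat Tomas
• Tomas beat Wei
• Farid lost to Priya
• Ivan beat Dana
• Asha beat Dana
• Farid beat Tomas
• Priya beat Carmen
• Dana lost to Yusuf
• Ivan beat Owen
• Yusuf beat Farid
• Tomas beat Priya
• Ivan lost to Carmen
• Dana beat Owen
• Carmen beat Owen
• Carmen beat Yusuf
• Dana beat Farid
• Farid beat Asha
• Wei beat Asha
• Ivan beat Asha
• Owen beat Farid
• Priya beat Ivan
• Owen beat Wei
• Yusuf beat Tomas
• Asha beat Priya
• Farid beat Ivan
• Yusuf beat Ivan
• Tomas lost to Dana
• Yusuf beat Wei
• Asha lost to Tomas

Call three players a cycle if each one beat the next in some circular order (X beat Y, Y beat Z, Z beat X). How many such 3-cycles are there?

28

Win totals: Asha 2, Carmen 6, Farid 4, Owen 5, Yusuf 7, Tomas 3, Dana 5, Wei 2, Ivan 5, Priya 6.
A player with w wins dominates both others in C(w,2) triples; summing gives 1 + 15 + 6 + 10 + 21 + 3 + 10 + 1 + 10 + 15 = 92 transitive triples.
Total triples C(10,3) = 120, so cyclic triples = 120 − 92 = 28.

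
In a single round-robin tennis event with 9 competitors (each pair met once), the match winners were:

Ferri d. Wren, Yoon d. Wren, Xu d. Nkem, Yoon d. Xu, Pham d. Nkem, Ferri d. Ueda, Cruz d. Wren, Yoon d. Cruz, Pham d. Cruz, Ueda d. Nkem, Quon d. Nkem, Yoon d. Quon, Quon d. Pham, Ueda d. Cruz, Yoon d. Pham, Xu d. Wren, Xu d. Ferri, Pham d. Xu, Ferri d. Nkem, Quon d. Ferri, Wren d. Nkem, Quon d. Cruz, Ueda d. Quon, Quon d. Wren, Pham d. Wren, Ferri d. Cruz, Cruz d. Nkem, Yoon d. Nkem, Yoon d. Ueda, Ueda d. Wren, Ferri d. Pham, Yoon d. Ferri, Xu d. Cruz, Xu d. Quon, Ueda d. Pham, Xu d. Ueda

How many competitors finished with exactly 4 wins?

1

Win totals: Pham 4, Quon 5, Cruz 2, Nkem 0, Yoon 8, Ueda 5, Ferri 5, Wren 1, Xu 6.
Exactly 4: Pham — 1 competitor.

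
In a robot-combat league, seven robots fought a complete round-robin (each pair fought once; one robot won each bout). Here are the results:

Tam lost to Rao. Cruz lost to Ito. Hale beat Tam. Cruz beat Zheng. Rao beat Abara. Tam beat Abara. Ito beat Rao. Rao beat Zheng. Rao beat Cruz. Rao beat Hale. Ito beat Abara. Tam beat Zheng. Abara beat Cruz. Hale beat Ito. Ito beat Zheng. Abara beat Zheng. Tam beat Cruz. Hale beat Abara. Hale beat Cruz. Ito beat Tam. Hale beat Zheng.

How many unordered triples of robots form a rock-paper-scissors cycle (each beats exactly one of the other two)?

Win totals: Ito 5, Hale 5, Zheng 0, Cruz 1, Rao 5, Abara 2, Tam 3.
A robot with w wins dominates both others in C(w,2) triples; summing gives 10 + 10 + 0 + 0 + 10 + 1 + 3 = 34 transitive triples.
Total triples C(7,3) = 35, so cyclic triples = 35 − 34 = 1.

1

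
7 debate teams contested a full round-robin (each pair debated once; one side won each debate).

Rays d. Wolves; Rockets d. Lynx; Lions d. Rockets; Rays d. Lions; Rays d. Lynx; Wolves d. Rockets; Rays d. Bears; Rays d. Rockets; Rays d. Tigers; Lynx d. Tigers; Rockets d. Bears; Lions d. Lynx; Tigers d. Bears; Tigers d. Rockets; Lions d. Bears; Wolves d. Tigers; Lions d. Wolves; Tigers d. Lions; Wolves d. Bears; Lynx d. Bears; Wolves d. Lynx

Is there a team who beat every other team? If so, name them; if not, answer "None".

Rays

Rays has 6 wins out of 6 opponents — a perfect record.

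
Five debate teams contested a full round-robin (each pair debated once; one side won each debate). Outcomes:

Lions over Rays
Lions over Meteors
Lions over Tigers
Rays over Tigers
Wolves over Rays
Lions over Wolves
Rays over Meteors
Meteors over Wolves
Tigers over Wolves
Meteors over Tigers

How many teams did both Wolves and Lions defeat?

1

Wolves beat: Rays.
Lions beat: Wolves, Rays, Meteors, Tigers.
Both beat: Rays — 1.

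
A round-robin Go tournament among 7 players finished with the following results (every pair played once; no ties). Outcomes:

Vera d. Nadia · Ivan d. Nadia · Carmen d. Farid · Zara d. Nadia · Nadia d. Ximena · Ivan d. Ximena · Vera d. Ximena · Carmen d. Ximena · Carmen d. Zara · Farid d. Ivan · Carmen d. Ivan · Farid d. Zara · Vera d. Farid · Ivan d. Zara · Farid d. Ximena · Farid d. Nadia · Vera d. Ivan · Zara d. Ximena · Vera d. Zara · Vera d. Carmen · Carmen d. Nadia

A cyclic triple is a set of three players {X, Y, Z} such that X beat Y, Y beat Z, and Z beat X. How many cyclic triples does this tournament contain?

0

Win totals: Zara 2, Ivan 3, Carmen 5, Farid 4, Nadia 1, Vera 6, Ximena 0.
A player with w wins dominates both others in C(w,2) triples; summing gives 1 + 3 + 10 + 6 + 0 + 15 + 0 = 35 transitive triples.
Total triples C(7,3) = 35, so cyclic triples = 35 − 35 = 0.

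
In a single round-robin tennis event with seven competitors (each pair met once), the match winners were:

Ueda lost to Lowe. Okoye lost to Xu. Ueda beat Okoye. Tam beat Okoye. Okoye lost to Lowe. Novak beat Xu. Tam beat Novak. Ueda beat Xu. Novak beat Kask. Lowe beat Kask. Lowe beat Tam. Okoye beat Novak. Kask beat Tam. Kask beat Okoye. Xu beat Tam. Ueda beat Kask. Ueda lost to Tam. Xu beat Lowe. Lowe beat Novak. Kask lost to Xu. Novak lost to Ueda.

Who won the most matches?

Lowe

Win totals: Novak 2, Ueda 4, Xu 4, Lowe 5, Okoye 1, Tam 3, Kask 2.
Lowe leads with 5 wins (next highest: 4).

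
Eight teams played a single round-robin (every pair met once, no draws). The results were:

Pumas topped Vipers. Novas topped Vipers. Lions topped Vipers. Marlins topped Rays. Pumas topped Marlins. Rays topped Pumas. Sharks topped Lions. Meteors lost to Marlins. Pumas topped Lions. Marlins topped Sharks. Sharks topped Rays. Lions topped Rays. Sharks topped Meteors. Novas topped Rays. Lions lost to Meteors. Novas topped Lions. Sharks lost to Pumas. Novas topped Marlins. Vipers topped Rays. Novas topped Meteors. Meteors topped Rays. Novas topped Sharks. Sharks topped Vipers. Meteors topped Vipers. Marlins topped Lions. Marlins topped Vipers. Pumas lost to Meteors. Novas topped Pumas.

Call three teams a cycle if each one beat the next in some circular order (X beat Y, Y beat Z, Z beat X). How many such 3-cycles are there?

Win totals: Lions 2, Marlins 5, Sharks 4, Rays 1, Vipers 1, Pumas 4, Novas 7, Meteors 4.
A team with w wins dominates both others in C(w,2) triples; summing gives 1 + 10 + 6 + 0 + 0 + 6 + 21 + 6 = 50 transitive triples.
Total triples C(8,3) = 56, so cyclic triples = 56 − 50 = 6.

6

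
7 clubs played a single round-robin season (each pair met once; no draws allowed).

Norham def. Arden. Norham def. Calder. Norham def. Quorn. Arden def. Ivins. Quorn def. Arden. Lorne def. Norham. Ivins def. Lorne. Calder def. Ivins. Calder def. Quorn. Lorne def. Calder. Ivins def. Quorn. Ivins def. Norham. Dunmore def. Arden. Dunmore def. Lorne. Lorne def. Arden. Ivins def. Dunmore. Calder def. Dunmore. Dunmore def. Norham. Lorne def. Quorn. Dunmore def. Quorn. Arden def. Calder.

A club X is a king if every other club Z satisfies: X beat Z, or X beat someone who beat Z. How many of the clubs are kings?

5

Arden reaches everyone (king).
Dunmore reaches everyone (king).
Quorn cannot reach Dunmore, Lorne, Norham in two steps.
Lorne reaches everyone (king).
Calder reaches everyone (king).
Norham cannot reach Lorne in two steps.
Ivins reaches everyone (king).
Kings: Arden, Dunmore, Lorne, Calder, Ivins — 5.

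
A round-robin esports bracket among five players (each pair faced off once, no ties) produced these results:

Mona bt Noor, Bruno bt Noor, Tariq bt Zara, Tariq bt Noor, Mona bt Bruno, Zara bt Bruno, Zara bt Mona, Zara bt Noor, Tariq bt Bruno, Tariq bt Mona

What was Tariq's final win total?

Tariq's results: beat Zara, Noor, Bruno, Mona; lost to no one.
That is 4 wins.

4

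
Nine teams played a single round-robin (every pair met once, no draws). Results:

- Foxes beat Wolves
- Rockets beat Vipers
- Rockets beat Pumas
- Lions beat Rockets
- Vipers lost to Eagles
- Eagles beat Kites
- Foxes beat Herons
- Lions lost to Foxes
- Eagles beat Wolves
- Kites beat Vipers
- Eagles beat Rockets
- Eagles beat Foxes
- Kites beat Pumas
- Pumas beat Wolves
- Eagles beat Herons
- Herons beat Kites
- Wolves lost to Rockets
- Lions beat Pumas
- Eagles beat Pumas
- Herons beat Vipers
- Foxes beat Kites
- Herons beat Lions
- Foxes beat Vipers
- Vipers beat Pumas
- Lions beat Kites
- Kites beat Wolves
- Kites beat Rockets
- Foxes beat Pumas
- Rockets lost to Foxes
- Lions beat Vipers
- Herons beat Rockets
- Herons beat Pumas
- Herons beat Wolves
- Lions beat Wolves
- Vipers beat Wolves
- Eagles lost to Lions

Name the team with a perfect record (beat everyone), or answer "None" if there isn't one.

Highest win total is Foxes with 7 (out of 8 possible).
Foxes lost to Eagles, so no team went undefeated.

None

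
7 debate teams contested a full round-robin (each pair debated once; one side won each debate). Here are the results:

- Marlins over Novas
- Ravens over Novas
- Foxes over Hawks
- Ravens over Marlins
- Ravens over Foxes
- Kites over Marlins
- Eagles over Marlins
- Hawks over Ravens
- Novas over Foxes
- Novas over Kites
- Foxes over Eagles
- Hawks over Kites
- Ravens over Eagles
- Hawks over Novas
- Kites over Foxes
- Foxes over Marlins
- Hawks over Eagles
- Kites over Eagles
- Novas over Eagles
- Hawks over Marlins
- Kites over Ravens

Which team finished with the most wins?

Win totals: Hawks 5, Foxes 3, Novas 3, Marlins 1, Eagles 1, Kites 4, Ravens 4.
Hawks leads with 5 wins (next highest: 4).

Hawks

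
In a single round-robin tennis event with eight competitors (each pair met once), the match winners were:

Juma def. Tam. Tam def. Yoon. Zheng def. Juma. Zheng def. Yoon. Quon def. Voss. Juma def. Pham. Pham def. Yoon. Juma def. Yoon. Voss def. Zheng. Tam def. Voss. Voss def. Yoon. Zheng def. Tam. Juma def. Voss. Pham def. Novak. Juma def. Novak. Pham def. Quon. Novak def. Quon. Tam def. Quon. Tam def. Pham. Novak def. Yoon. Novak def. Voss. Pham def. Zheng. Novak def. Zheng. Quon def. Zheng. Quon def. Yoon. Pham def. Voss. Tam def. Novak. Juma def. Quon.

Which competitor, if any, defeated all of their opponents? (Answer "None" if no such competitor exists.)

Highest win total is Juma with 6 (out of 7 possible).
Juma lost to Zheng, so no competitor went undefeated.

None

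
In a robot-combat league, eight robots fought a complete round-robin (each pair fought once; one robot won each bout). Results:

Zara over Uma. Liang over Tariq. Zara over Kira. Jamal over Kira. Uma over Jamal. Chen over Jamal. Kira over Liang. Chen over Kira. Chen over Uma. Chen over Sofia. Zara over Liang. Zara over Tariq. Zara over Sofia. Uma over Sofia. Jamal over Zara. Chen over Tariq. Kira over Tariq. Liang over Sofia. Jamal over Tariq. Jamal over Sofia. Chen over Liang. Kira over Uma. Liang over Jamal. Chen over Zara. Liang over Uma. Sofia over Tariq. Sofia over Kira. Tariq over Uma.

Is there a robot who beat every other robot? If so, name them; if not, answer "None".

Chen has 7 wins out of 7 opponents — a perfect record.

Chen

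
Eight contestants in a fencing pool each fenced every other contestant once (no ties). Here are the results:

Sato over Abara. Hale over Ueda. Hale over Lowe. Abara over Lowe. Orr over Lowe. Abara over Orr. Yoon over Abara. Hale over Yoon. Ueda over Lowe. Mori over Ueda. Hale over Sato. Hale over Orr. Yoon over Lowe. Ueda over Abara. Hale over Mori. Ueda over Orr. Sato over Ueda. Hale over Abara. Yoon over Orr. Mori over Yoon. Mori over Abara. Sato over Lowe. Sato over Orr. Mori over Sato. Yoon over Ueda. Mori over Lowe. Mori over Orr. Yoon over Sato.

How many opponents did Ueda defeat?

3

Ueda's results: beat Orr, Lowe, Abara; lost to Sato, Mori, Yoon, Hale.
That is 3 wins.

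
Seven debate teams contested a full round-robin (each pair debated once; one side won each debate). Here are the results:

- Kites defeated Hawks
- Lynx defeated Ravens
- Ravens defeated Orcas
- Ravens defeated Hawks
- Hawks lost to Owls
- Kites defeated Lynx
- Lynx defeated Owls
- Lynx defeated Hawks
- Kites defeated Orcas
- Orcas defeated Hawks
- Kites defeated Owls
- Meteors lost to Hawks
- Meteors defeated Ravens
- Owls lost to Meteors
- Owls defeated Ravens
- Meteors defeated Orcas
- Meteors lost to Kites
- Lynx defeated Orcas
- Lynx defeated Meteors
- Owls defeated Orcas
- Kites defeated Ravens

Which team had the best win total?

Kites

Win totals: Meteors 3, Kites 6, Hawks 1, Lynx 5, Ravens 2, Orcas 1, Owls 3.
Kites leads with 6 wins (next highest: 5).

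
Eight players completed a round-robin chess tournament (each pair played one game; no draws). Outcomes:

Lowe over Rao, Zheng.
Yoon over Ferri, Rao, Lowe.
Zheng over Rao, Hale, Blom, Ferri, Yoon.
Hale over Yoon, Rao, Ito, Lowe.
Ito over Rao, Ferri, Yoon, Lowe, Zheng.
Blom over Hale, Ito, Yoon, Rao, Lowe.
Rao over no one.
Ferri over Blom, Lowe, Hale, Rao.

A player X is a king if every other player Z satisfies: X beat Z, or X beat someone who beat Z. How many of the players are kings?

Blom reaches everyone (king).
Yoon cannot reach Ito in two steps.
Ferri reaches everyone (king).
Ito reaches everyone (king).
Lowe cannot reach Ito in two steps.
Zheng reaches everyone (king).
Rao cannot reach Blom, Yoon, Ferri, Ito, Lowe, Zheng, Hale in two steps.
Hale cannot reach Blom in two steps.
Kings: Blom, Ferri, Ito, Zheng — 4.

4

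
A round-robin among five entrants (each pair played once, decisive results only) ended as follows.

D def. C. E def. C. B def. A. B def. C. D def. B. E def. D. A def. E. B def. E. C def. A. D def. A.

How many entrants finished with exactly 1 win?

2

Win totals: A 1, B 3, C 1, D 3, E 2.
Exactly 1: A, C — 2 entrants.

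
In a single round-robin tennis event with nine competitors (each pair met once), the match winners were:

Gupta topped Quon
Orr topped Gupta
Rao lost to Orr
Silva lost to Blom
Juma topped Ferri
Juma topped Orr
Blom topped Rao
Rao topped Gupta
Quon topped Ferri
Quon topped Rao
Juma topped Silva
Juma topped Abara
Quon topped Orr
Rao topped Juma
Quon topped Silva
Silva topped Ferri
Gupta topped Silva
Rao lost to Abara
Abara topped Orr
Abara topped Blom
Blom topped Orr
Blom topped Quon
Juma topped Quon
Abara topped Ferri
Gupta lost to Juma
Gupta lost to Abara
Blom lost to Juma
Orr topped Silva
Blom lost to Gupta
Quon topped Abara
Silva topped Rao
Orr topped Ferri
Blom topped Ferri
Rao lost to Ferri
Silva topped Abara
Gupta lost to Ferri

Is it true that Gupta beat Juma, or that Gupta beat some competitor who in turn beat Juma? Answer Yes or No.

No

Gupta did not beat Juma directly.
Gupta beat Quon, Silva, Blom, but each of them lost to Juma. No two-step path.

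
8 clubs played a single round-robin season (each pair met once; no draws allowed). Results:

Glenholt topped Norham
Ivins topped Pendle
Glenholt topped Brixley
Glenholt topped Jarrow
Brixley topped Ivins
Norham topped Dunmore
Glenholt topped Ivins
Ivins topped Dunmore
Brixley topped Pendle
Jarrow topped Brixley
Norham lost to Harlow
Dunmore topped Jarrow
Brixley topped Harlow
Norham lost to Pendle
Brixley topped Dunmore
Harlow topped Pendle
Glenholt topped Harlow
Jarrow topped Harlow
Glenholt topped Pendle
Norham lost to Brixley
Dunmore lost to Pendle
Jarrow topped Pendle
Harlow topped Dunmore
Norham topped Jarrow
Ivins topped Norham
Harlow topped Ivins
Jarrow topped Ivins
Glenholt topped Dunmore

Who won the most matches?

Glenholt

Win totals: Glenholt 7, Brixley 5, Harlow 4, Dunmore 1, Ivins 3, Pendle 2, Jarrow 4, Norham 2.
Glenholt leads with 7 wins (next highest: 5).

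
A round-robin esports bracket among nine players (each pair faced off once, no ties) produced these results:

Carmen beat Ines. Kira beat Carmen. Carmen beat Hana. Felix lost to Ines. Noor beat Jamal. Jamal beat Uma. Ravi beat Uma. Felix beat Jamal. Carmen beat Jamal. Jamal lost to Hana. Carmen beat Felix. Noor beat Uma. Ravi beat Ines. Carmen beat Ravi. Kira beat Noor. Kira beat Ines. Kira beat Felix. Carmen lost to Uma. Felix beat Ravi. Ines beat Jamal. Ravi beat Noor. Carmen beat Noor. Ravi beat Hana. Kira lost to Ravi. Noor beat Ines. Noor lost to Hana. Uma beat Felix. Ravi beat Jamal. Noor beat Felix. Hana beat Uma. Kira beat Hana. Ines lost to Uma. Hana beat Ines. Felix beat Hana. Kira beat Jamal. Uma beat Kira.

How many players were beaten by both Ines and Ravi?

1

Ines beat: Jamal, Felix.
Ravi beat: Hana, Uma, Ines, Jamal, Kira, Noor.
Both beat: Jamal — 1.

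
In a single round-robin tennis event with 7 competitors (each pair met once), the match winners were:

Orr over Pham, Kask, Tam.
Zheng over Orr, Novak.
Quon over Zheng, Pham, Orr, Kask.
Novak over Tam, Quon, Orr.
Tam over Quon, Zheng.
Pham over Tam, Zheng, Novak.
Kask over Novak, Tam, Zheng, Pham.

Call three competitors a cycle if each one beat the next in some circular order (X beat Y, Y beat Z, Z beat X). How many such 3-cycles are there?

12

Win totals: Orr 3, Tam 2, Zheng 2, Quon 4, Novak 3, Pham 3, Kask 4.
A competitor with w wins dominates both others in C(w,2) triples; summing gives 3 + 1 + 1 + 6 + 3 + 3 + 6 = 23 transitive triples.
Total triples C(7,3) = 35, so cyclic triples = 35 − 23 = 12.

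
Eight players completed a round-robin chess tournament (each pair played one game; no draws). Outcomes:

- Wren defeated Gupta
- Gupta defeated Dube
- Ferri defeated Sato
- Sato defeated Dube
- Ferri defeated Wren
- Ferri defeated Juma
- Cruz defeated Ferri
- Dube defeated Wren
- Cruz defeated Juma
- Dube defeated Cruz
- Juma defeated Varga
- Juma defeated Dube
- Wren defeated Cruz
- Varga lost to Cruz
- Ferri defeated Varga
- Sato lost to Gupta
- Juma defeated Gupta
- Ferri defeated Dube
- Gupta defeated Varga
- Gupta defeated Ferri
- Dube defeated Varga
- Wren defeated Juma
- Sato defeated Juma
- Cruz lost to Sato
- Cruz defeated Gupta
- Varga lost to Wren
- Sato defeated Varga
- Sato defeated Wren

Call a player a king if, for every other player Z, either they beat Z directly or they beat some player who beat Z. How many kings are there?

6

Gupta reaches everyone (king).
Dube cannot reach Sato in two steps.
Ferri reaches everyone (king).
Varga cannot reach Gupta, Dube, Ferri, Sato, Juma, Cruz, Wren in two steps.
Sato reaches everyone (king).
Juma reaches everyone (king).
Cruz reaches everyone (king).
Wren reaches everyone (king).
Kings: Gupta, Ferri, Sato, Juma, Cruz, Wren — 6.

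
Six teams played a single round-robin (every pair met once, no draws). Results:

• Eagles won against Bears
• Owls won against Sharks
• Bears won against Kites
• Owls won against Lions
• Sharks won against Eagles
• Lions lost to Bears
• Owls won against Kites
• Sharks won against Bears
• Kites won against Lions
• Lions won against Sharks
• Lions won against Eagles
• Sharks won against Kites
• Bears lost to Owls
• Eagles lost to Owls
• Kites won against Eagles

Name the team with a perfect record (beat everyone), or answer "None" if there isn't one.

Owls has 5 wins out of 5 opponents — a perfect record.

Owls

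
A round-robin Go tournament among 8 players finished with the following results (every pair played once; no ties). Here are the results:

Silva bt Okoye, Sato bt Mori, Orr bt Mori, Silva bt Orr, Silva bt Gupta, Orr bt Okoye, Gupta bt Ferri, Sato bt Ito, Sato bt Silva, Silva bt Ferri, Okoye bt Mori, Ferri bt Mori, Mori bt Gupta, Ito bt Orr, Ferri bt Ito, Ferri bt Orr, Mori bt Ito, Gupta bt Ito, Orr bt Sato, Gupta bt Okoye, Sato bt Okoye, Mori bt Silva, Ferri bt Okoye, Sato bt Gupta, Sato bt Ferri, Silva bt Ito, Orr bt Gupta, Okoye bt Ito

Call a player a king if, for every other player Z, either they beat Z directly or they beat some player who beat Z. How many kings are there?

Orr reaches everyone (king).
Sato reaches everyone (king).
Okoye cannot reach Sato, Ferri in two steps.
Ito cannot reach Silva, Ferri in two steps.
Gupta cannot reach Sato, Silva in two steps.
Mori cannot reach Sato in two steps.
Silva reaches everyone (king).
Ferri reaches everyone (king).
Kings: Orr, Sato, Silva, Ferri — 4.

4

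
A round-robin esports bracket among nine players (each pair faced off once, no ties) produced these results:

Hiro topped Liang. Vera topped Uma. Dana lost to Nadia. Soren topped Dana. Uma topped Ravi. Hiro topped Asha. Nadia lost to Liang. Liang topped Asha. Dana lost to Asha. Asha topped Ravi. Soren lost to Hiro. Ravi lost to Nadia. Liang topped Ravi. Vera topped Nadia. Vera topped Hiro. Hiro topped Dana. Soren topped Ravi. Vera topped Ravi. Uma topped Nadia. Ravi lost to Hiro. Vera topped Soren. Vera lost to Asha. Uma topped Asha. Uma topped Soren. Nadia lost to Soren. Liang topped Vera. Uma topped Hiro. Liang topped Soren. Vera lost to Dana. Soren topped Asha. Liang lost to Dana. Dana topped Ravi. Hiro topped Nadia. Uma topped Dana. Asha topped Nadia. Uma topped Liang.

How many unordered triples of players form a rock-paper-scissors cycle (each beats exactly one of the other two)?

12

Win totals: Liang 5, Vera 5, Hiro 6, Ravi 0, Uma 7, Dana 3, Asha 4, Nadia 2, Soren 4.
A player with w wins dominates both others in C(w,2) triples; summing gives 10 + 10 + 15 + 0 + 21 + 3 + 6 + 1 + 6 = 72 transitive triples.
Total triples C(9,3) = 84, so cyclic triples = 84 − 72 = 12.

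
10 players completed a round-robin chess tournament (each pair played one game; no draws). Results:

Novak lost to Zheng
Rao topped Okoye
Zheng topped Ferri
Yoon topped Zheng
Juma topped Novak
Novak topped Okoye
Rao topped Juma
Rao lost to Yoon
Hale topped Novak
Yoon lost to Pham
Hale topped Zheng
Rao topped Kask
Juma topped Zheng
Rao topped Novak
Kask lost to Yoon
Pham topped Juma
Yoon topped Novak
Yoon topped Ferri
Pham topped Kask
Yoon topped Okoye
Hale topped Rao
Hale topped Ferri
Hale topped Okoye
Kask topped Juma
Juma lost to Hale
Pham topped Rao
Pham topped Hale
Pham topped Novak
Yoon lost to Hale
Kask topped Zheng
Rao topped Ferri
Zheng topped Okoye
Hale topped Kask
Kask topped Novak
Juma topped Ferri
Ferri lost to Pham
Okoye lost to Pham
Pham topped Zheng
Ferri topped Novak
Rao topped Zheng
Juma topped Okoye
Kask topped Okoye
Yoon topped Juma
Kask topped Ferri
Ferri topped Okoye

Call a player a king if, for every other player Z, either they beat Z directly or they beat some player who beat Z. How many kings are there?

Yoon cannot reach Hale, Pham in two steps.
Ferri cannot reach Yoon, Rao, Zheng, Hale, Juma, Kask, Pham in two steps.
Rao cannot reach Yoon, Hale, Pham in two steps.
Zheng cannot reach Yoon, Rao, Hale, Juma, Kask, Pham in two steps.
Novak cannot reach Yoon, Ferri, Rao, Zheng, Hale, Juma, Kask, Pham in two steps.
Hale cannot reach Pham in two steps.
Juma cannot reach Yoon, Rao, Hale, Kask, Pham in two steps.
Kask cannot reach Yoon, Rao, Hale, Pham in two steps.
Okoye cannot reach Yoon, Ferri, Rao, Zheng, Novak, Hale, Juma, Kask, Pham in two steps.
Pham reaches everyone (king).
Kings: Pham — 1.

1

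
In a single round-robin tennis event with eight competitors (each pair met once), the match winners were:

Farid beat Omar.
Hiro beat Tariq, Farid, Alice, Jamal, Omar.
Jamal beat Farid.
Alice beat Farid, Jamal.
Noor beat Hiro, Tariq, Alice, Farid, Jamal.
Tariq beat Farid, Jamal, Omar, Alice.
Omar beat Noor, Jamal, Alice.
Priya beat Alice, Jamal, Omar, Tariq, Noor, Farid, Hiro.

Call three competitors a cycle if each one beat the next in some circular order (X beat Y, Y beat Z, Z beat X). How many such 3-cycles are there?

Win totals: Alice 2, Jamal 1, Tariq 4, Farid 1, Hiro 5, Priya 7, Noor 5, Omar 3.
A competitor with w wins dominates both others in C(w,2) triples; summing gives 1 + 0 + 6 + 0 + 10 + 21 + 10 + 3 = 51 transitive triples.
Total triples C(8,3) = 56, so cyclic triples = 56 − 51 = 5.

5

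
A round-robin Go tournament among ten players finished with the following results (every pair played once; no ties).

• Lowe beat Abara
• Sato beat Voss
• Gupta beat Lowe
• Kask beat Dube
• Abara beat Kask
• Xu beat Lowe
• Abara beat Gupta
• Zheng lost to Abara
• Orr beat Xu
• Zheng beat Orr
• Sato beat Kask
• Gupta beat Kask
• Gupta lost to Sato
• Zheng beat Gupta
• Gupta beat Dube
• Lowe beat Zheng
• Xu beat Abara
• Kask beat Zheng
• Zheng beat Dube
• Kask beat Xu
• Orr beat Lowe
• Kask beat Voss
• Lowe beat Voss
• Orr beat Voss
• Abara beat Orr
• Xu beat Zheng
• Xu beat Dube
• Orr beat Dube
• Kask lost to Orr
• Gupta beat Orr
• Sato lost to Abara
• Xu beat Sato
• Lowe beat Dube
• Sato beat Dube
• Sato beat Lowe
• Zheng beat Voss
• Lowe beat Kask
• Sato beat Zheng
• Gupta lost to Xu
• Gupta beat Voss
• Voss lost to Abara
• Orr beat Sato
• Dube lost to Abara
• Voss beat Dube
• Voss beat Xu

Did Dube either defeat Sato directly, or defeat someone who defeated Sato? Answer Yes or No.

No

Dube did not beat Sato directly.
Dube beat no one, so there is no intermediate player.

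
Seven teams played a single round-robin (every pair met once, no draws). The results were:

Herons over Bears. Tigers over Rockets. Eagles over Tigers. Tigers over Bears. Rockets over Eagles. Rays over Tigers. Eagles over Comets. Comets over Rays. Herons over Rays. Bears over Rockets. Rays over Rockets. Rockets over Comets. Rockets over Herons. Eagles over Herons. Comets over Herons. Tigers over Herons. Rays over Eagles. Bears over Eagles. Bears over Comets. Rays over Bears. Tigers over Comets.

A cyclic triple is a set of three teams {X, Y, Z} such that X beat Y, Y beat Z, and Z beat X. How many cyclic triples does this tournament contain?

12

Win totals: Eagles 3, Tigers 4, Herons 2, Bears 3, Comets 2, Rays 4, Rockets 3.
A team with w wins dominates both others in C(w,2) triples; summing gives 3 + 6 + 1 + 3 + 1 + 6 + 3 = 23 transitive triples.
Total triples C(7,3) = 35, so cyclic triples = 35 − 23 = 12.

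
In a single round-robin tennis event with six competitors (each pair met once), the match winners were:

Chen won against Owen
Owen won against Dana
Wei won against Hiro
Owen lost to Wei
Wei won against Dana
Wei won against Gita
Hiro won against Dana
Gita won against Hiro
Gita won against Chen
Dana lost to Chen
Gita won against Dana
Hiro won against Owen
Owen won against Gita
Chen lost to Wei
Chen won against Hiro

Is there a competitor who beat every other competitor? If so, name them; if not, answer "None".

Wei

Wei has 5 wins out of 5 opponents — a perfect record.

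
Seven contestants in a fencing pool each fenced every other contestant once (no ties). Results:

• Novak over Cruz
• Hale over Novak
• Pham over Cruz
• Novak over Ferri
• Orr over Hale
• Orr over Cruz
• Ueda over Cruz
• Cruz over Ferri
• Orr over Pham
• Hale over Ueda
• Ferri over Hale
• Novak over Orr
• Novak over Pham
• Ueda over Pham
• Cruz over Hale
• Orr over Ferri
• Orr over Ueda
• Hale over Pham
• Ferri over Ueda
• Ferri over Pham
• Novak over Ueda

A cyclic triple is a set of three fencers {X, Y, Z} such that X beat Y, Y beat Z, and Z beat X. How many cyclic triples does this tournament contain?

Win totals: Ueda 2, Novak 5, Pham 1, Orr 5, Cruz 2, Hale 3, Ferri 3.
A fencer with w wins dominates both others in C(w,2) triples; summing gives 1 + 10 + 0 + 10 + 1 + 3 + 3 = 28 transitive triples.
Total triples C(7,3) = 35, so cyclic triples = 35 − 28 = 7.

7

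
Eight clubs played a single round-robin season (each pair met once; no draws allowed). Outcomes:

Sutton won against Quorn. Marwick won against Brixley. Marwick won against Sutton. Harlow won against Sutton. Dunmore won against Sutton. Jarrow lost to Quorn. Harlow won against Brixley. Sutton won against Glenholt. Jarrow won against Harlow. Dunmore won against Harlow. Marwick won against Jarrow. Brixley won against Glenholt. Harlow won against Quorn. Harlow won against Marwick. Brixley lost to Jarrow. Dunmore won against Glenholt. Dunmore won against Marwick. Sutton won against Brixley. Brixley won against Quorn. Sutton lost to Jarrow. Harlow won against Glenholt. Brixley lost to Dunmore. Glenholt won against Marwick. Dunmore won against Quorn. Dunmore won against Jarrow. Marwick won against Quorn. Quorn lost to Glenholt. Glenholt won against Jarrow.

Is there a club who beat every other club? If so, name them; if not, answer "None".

Dunmore has 7 wins out of 7 opponents — a perfect record.

Dunmore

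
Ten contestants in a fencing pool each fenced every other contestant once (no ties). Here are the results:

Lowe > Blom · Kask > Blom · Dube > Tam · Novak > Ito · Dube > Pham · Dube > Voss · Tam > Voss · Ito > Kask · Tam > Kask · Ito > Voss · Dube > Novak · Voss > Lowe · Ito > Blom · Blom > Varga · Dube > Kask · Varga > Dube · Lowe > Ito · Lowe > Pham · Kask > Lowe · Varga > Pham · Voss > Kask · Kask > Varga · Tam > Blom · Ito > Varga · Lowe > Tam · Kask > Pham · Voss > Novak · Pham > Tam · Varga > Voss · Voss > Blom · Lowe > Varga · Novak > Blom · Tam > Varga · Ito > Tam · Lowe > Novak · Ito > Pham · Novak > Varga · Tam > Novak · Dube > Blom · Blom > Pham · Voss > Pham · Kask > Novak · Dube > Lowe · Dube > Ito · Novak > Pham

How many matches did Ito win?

6

Ito's results: beat Varga, Blom, Kask, Voss, Pham, Tam; lost to Novak, Dube, Lowe.
That is 6 wins.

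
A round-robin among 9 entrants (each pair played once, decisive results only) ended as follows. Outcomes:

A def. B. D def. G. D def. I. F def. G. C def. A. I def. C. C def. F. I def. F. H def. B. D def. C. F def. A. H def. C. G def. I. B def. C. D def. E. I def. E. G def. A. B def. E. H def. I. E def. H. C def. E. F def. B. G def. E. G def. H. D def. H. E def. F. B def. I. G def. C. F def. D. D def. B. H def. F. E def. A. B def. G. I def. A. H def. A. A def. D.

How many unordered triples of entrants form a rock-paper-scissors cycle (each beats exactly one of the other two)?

24

Win totals: A 2, B 4, C 3, D 6, E 3, F 4, G 5, H 5, I 4.
An entrant with w wins dominates both others in C(w,2) triples; summing gives 1 + 6 + 3 + 15 + 3 + 6 + 10 + 10 + 6 = 60 transitive triples.
Total triples C(9,3) = 84, so cyclic triples = 84 − 60 = 24.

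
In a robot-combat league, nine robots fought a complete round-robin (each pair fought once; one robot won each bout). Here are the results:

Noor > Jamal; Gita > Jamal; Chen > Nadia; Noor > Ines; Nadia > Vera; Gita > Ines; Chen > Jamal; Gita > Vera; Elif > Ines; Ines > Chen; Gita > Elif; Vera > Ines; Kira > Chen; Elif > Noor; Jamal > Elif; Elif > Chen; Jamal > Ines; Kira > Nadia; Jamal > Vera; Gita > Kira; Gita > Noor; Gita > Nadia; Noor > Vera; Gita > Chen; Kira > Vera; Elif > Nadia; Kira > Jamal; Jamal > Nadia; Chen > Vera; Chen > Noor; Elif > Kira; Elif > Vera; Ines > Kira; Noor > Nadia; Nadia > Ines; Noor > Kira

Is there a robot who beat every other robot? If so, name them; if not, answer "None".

Gita

Gita has 8 wins out of 8 opponents — a perfect record.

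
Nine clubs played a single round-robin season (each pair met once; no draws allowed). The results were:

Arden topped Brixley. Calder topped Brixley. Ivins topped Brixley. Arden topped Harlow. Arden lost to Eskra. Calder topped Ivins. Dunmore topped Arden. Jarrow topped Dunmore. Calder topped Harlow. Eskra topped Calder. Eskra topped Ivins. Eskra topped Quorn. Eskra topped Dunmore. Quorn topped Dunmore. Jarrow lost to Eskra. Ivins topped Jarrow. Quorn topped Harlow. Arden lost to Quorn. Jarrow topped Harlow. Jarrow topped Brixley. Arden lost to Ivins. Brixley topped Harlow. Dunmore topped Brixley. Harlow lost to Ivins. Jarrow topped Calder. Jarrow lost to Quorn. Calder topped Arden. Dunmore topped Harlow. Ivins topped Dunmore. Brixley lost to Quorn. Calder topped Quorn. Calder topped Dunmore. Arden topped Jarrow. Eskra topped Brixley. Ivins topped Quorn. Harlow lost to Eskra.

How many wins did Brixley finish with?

Brixley's results: beat Harlow; lost to Ivins, Calder, Eskra, Arden, Quorn, Dunmore, Jarrow.
That is 1 win.

1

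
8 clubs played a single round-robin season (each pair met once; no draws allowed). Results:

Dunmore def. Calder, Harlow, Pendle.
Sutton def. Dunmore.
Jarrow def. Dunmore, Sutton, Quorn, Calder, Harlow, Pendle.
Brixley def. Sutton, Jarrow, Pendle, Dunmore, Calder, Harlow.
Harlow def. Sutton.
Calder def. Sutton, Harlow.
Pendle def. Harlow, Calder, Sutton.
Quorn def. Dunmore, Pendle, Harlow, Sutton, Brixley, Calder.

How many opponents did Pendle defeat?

3

Pendle's results: beat Calder, Harlow, Sutton; lost to Brixley, Quorn, Jarrow, Dunmore.
That is 3 wins.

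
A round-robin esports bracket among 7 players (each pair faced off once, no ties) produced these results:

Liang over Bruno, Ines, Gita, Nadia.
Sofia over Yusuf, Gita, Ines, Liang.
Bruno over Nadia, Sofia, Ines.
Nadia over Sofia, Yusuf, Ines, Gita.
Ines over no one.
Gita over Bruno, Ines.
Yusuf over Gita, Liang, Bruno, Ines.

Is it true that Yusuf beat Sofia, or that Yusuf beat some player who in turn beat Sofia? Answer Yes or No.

Yes

Yusuf did not beat Sofia directly.
Yusuf beat Ines, Gita, Bruno, Liang. Of those, Bruno beat Sofia.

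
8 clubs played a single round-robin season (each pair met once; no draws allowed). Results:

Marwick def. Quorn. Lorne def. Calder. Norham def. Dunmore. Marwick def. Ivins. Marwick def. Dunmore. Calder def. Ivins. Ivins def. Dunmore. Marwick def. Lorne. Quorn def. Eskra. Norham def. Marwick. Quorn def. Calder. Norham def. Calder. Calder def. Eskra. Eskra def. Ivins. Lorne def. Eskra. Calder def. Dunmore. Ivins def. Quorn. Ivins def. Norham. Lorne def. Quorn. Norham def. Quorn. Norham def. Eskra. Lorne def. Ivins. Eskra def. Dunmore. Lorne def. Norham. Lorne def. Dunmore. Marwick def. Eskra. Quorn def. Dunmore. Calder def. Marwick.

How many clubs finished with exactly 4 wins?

Win totals: Norham 5, Marwick 5, Eskra 2, Dunmore 0, Ivins 3, Calder 4, Lorne 6, Quorn 3.
Exactly 4: Calder — 1 club.

1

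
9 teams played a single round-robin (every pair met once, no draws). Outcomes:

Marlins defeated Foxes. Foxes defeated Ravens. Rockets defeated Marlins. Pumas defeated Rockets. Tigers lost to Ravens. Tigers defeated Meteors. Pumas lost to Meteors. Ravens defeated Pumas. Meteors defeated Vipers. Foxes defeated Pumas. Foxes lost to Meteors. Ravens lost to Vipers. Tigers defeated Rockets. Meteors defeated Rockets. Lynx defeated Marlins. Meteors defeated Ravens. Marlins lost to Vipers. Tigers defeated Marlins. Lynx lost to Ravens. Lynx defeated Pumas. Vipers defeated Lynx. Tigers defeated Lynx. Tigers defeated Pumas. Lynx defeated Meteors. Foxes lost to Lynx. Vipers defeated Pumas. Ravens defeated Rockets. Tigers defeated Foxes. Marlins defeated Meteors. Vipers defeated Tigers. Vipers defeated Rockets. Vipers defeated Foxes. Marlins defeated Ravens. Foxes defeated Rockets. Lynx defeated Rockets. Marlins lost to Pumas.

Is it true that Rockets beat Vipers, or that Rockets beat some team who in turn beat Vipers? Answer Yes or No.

Rockets did not beat Vipers directly.
Rockets beat Marlins, but each of them lost to Vipers. No two-step path.

No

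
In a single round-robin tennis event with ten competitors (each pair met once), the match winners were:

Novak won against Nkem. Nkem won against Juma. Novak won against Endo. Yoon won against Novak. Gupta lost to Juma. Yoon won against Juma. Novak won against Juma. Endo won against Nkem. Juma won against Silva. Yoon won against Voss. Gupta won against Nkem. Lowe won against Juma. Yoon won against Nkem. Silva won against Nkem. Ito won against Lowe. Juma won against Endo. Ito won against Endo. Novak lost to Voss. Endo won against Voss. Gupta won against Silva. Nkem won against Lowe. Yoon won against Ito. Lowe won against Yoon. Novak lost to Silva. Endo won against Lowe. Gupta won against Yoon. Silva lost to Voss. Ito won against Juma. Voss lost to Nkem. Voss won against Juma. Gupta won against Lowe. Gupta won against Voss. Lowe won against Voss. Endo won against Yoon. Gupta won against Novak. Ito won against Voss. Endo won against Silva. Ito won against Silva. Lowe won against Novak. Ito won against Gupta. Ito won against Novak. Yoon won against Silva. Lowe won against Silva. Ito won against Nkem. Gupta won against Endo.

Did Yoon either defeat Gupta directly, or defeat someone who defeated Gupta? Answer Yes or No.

Yoon did not beat Gupta directly.
Yoon beat Nkem, Juma, Silva, Voss, Novak, Ito. Of those, Juma beat Gupta.

Yes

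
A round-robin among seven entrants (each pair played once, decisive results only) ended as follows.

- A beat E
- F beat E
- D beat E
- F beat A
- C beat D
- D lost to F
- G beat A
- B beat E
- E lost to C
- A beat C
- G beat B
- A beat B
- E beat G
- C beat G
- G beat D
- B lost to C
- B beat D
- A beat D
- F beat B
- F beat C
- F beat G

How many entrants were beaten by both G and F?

3

G beat: A, B, D.
F beat: A, B, C, D, E, G.
Both beat: A, B, D — 3.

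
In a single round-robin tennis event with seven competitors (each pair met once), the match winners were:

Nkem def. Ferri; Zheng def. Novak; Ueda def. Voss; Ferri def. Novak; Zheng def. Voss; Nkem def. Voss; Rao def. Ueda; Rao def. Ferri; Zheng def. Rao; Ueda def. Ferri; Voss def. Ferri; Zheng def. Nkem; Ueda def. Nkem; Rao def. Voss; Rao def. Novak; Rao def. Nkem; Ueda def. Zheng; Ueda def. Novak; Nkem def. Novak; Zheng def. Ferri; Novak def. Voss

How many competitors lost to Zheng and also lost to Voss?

Zheng beat: Rao, Nkem, Novak, Ferri, Voss.
Voss beat: Ferri.
Both beat: Ferri — 1.

1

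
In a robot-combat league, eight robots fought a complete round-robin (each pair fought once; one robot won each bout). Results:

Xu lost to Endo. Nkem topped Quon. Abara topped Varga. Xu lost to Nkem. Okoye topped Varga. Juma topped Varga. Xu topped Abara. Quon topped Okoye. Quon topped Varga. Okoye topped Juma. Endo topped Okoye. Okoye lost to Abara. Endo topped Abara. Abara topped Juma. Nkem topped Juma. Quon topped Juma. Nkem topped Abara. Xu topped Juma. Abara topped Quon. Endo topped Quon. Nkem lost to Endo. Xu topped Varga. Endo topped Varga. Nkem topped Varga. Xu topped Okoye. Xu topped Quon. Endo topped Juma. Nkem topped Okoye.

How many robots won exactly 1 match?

Win totals: Nkem 6, Quon 3, Varga 0, Okoye 2, Endo 7, Xu 5, Abara 4, Juma 1.
Exactly 1: Juma — 1 robot.

1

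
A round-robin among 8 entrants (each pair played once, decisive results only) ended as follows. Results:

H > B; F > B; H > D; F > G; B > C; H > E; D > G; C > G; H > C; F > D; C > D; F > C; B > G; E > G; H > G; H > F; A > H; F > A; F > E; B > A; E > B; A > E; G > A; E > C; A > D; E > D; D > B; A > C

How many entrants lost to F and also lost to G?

F beat: A, B, C, D, E, G.
G beat: A.
Both beat: A — 1.

1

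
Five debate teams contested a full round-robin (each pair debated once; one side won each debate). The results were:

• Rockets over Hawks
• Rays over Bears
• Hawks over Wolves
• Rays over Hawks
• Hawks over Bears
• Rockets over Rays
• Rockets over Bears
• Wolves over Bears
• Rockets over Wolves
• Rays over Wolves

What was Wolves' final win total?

1

Wolves' results: beat Bears; lost to Rays, Rockets, Hawks.
That is 1 win.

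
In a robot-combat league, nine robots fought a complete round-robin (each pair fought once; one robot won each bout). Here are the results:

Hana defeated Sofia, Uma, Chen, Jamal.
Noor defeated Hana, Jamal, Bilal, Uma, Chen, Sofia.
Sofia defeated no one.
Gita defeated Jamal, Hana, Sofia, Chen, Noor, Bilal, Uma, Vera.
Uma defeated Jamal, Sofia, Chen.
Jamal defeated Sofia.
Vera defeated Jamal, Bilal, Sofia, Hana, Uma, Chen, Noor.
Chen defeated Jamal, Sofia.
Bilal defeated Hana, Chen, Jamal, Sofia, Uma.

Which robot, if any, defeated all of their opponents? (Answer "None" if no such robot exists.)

Gita has 8 wins out of 8 opponents — a perfect record.

Gita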